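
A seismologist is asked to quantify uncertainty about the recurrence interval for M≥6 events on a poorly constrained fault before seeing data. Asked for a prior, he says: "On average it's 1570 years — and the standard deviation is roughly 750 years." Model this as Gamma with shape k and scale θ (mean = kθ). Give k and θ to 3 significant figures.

For Gamma(k, scale θ): mean = kθ, variance = kθ², so CV = 1/√k.
CV = SD/mean = 750/1570 = 0.4777, hence k = 1/CV² = 4.38.
Then θ = mean/k = 1570/4.38 = 358.

k ≈ 4.38, θ ≈ 358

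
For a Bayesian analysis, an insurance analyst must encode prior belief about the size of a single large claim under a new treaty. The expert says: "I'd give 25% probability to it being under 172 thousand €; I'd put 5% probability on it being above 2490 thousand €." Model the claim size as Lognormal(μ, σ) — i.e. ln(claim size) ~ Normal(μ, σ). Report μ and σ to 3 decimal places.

If T ~ Lognormal(μ,σ) then ln T ~ Normal(μ,σ), so the p-quantile of ln T is μ + z_p·σ.
ln(172) = 5.147 and ln(2490) = 7.82; z_{0.25} = -0.6745, z_{0.95} = 1.645.
σ = (7.82 − 5.147)/(1.645 − (-0.6745)) = 1.152.
μ = 5.147 − (-0.6745)·1.152 = 5.925.

μ ≈ 5.925, σ ≈ 1.152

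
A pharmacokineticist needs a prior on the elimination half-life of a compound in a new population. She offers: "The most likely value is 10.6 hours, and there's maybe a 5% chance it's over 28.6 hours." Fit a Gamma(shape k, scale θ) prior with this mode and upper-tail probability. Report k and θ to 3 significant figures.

Gamma(k,θ) with k>1 has mode (k−1)θ, so θ = 10.6/(k−1).
Need P(X < 28.6) = 0.95 with θ tied to k this way. Start at k = 2, θ = 10.6: P(X<28.6) ≈ 0.751.
Too low — raise k to concentrate. Iterating converges to k ≈ 3.73.
Then θ = 10.6/(3.73−1) ≈ 3.88.

k ≈ 3.73, θ ≈ 3.88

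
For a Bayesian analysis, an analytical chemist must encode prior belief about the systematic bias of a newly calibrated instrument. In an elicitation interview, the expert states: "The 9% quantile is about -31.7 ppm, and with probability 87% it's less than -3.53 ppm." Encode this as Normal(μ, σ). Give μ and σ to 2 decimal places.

μ = -16.39, σ = 11.42

The p-quantile of Normal(μ,σ) is μ + z_p·σ, with z_{0.09} = -1.341 and z_{0.87} = 1.126.
Eliminate σ: μ = (z₂·x₁ − z₁·x₂)/(z₂ − z₁) = (1.126·-31.7 − (-1.341)·-3.53)/2.467 = -16.39.
Then σ = (x₂ − x₁)/(z₂ − z₁) = (-3.53 − -31.7)/2.467 = 11.42.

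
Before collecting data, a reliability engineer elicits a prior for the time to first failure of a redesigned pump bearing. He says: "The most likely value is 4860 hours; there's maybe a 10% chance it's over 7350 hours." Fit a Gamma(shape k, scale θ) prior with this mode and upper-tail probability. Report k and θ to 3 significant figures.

Gamma(k,θ) with k>1 has mode (k−1)θ, so θ = 4860/(k−1).
Need P(X < 7350) = 0.9 with θ tied to k this way. Start at k = 2, θ = 4860: P(X<7350) ≈ 0.446.
Too low — raise k to concentrate. Iterating converges to k ≈ 11.9.
Then θ = 4860/(11.9−1) ≈ 447.

k ≈ 11.9, θ ≈ 447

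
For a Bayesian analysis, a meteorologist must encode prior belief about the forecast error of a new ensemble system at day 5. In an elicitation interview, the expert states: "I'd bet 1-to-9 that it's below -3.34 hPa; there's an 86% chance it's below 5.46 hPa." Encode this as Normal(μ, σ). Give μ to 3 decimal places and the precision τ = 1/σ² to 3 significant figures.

For Normal(μ,σ), the p-quantile is μ + z_p·σ. Here z_{0.1} = -1.282, z_{0.86} = 1.08.
So -3.34 = μ − 1.282σ and 5.46 = μ + 1.08σ.
Subtracting: σ = (5.46 − -3.34)/(1.08 − (-1.282)) = 3.726.
Then μ = -3.34 − (-1.282)·3.726 = 1.435.
Precision τ = 1/σ² = 1/3.726² = 0.072.

μ = 1.435, τ = 0.072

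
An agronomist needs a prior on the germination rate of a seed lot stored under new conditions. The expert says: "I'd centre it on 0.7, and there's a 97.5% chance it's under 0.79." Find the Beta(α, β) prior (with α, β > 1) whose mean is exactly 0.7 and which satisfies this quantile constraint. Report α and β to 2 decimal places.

With mean 0.7 fixed, write α = 0.7s, β = 0.3s where s = α+β.
Need P(θ < 0.79) = 0.975 under Beta(0.7s, 0.3s). Normal approximation: (q−m)/√(m(1−m)/s) ≈ z_{0.975} = 1.96, so s ≈ 0.7·0.3·(1.96)²/(0.79−0.7)² = 99.6.
At s = 99.6: P(θ<0.79) ≈ 0.981. Adjusting to match 0.975 gives s ≈ 89.25.
So α = 0.7·89.25 ≈ 62.48, β = 0.3·89.25 ≈ 26.78.

α ≈ 62.48, β ≈ 26.78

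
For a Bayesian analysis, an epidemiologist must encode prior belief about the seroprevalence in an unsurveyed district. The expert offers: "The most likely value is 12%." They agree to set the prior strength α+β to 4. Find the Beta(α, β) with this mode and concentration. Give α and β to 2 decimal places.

α = 1.24, β = 2.76

For α,β > 1 the Beta mode is (α−1)/(α+β−2). With α+β = 4, the mode is (α−1)/2.
Set (α−1)/2 = 0.12 → α = 1 + 0.12·2 = 1.24.
β = 4 − α = 2.76.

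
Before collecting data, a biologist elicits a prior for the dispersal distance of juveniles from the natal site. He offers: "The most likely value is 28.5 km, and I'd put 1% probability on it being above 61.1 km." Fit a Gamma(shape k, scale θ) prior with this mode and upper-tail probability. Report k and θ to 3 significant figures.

Gamma(k,θ) with k>1 has mode (k−1)θ, so θ = 28.5/(k−1).
Need P(X < 61.1) = 0.99 with θ tied to k this way. Start at k = 2, θ = 28.5: P(X<61.1) ≈ 0.632.
Too low — raise k to concentrate. Iterating converges to k ≈ 9.33.
Then θ = 28.5/(9.33−1) ≈ 3.42.

k ≈ 9.33, θ ≈ 3.42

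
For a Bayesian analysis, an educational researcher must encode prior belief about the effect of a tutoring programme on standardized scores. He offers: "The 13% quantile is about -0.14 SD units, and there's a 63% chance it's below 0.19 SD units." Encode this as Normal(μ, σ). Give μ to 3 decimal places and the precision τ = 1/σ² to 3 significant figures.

μ = 0.115, τ = 19.5

The p-quantile of Normal(μ,σ) is μ + z_p·σ, with z_{0.13} = -1.126 and z_{0.63} = 0.3319.
Eliminate σ: μ = (z₂·x₁ − z₁·x₂)/(z₂ − z₁) = (0.3319·-0.14 − (-1.126)·0.19)/1.458 = 0.115.
Then σ = (x₂ − x₁)/(z₂ − z₁) = (0.19 − -0.14)/1.458 = 0.226.
Precision τ = 1/σ² = 1/0.2263² = 19.5.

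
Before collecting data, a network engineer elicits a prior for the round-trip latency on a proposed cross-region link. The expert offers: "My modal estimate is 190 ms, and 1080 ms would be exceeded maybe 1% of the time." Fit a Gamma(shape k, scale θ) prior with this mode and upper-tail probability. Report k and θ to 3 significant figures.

Gamma(k,θ) with k>1 has mode (k−1)θ, so θ = 190/(k−1).
Need P(X < 1080) = 0.99 with θ tied to k this way. Start at k = 2, θ = 190: P(X<1080) ≈ 0.977.
Too low — raise k to concentrate. Iterating converges to k ≈ 2.25.
Then θ = 190/(2.25−1) ≈ 152.

k ≈ 2.25, θ ≈ 152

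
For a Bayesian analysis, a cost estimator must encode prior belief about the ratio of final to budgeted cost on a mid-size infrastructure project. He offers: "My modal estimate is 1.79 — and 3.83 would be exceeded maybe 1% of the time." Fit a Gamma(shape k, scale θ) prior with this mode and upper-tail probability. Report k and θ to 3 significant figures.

k ≈ 9.38, θ ≈ 0.214

Gamma(k,θ) with k>1 has mode (k−1)θ, so θ = 1.79/(k−1).
Need P(X < 3.83) = 0.99 with θ tied to k this way. Start at k = 2, θ = 1.79: P(X<3.83) ≈ 0.630.
Too low — raise k to concentrate. Iterating converges to k ≈ 9.38.
Then θ = 1.79/(9.38−1) ≈ 0.214.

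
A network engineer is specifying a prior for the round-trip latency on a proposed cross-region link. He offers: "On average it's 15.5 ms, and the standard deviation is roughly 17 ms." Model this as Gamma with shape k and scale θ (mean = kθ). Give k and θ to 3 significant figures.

For Gamma(k, scale θ): mean = kθ, variance = kθ², so CV = 1/√k.
CV = SD/mean = 17/15.5 = 1.097, hence k = 1/CV² = 0.831.
Then θ = mean/k = 15.5/0.831 = 18.6.

k ≈ 0.831, θ ≈ 18.6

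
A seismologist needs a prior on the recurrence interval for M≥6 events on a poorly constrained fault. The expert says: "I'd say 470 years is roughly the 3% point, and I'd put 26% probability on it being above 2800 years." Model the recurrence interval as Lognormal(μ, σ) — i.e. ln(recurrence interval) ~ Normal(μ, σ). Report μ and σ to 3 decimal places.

If T ~ Lognormal(μ,σ) then ln T ~ Normal(μ,σ), so the p-quantile of ln T is μ + z_p·σ.
ln(470) = 6.153 and ln(2800) = 7.937; z_{0.03} = -1.881, z_{0.74} = 0.6433.
σ = (7.937 − 6.153)/(0.6433 − (-1.881)) = 0.707.
μ = 6.153 − (-1.881)·0.707 = 7.483.

μ ≈ 7.483, σ ≈ 0.707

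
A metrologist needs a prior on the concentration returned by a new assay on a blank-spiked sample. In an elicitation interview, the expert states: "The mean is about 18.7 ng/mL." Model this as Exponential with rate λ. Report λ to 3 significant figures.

Exponential mean = 1/λ, so λ = 1/18.7 = 0.0535.

λ ≈ 0.0535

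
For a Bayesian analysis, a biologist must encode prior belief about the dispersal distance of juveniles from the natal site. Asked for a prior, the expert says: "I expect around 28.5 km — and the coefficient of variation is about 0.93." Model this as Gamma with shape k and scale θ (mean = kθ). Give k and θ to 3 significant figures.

For Gamma(k, scale θ): mean = kθ, variance = kθ², so CV = 1/√k.
CV = 0.93, hence k = 1/CV² = 1.16.
Then θ = mean/k = 28.5/1.16 = 24.6.

k ≈ 1.16, θ ≈ 24.6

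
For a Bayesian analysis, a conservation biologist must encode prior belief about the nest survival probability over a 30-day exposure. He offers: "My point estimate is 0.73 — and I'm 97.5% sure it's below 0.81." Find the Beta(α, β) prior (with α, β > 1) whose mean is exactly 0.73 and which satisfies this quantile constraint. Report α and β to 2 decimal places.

With mean 0.73 fixed, write α = 0.73s, β = 0.27s where s = α+β.
Need P(θ < 0.81) = 0.975 under Beta(0.73s, 0.27s). Normal approximation: (q−m)/√(m(1−m)/s) ≈ z_{0.975} = 1.96, so s ≈ 0.73·0.27·(1.96)²/(0.81−0.73)² = 118.3.
At s = 118.3: P(θ<0.81) ≈ 0.981. Adjusting to match 0.975 gives s ≈ 105.34.
So α = 0.73·105.34 ≈ 76.90, β = 0.27·105.34 ≈ 28.44.

α ≈ 76.90, β ≈ 28.44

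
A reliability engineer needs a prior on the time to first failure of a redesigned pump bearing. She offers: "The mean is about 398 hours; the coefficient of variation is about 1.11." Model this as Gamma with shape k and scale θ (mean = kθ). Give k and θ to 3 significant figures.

For Gamma(k, scale θ): mean = kθ, variance = kθ², so CV = 1/√k.
CV = 1.11, hence k = 1/CV² = 0.812.
Then θ = mean/k = 398/0.812 = 490.

k ≈ 0.812, θ ≈ 490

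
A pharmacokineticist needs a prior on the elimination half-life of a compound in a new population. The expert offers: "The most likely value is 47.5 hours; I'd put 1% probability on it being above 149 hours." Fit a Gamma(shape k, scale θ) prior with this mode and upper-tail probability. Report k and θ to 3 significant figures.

Gamma(k,θ) with k>1 has mode (k−1)θ, so θ = 47.5/(k−1).
Need P(X < 149) = 0.99 with θ tied to k this way. Start at k = 2, θ = 47.5: P(X<149) ≈ 0.820.
Too low — raise k to concentrate. Iterating converges to k ≈ 4.41.
Then θ = 47.5/(4.41−1) ≈ 13.9.

k ≈ 4.41, θ ≈ 13.9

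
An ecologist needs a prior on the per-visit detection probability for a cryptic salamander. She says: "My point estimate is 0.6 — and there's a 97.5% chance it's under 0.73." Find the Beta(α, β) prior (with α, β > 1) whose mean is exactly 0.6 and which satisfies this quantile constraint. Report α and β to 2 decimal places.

α ≈ 30.02, β ≈ 20.01

With mean 0.6 fixed, write α = 0.6s, β = 0.4s where s = α+β.
Need P(θ < 0.73) = 0.975 under Beta(0.6s, 0.4s). Normal approximation: (q−m)/√(m(1−m)/s) ≈ z_{0.975} = 1.96, so s ≈ 0.6·0.4·(1.96)²/(0.73−0.6)² = 54.6.
At s = 54.6: P(θ<0.73) ≈ 0.980. Adjusting to match 0.975 gives s ≈ 50.03.
So α = 0.6·50.03 ≈ 30.02, β = 0.4·50.03 ≈ 20.01.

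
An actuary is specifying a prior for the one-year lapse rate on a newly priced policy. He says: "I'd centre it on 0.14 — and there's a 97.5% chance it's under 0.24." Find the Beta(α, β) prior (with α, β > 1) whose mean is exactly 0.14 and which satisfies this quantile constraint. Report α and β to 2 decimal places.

With mean 0.14 fixed, write α = 0.14s, β = 0.86s where s = α+β.
Need P(θ < 0.24) = 0.975 under Beta(0.14s, 0.86s). Normal approximation: (q−m)/√(m(1−m)/s) ≈ z_{0.975} = 1.96, so s ≈ 0.14·0.86·(1.96)²/(0.24−0.14)² = 46.3.
At s = 46.3: P(θ<0.24) ≈ 0.962. Adjusting to match 0.975 gives s ≈ 57.31.
So α = 0.14·57.31 ≈ 8.02, β = 0.86·57.31 ≈ 49.29.

α ≈ 8.02, β ≈ 49.29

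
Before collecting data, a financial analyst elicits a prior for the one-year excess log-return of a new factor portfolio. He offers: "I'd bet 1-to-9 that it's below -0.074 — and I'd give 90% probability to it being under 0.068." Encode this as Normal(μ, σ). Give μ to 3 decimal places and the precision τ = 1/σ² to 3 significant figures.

For Normal(μ,σ), the p-quantile is μ + z_p·σ. Here z_{0.1} = -1.282, z_{0.9} = 1.282.
So -0.074 = μ − 1.282σ and 0.068 = μ + 1.282σ.
Subtracting: σ = (0.068 − -0.074)/(1.282 − (-1.282)) = 0.055.
Then μ = -0.074 − (-1.282)·0.055 = -0.003.
Precision τ = 1/σ² = 1/0.0554² = 326.

μ = -0.003, τ = 326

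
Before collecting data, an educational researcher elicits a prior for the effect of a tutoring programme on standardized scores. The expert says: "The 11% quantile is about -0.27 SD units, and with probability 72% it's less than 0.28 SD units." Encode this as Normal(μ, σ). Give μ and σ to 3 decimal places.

For Normal(μ,σ), the p-quantile is μ + z_p·σ. Here z_{0.11} = -1.227, z_{0.72} = 0.5828.
So -0.27 = μ − 1.227σ and 0.28 = μ + 0.5828σ.
Subtracting: σ = (0.28 − -0.27)/(0.5828 − (-1.227)) = 0.304.
Then μ = -0.27 − (-1.227)·0.304 = 0.103.

μ = 0.103, σ = 0.304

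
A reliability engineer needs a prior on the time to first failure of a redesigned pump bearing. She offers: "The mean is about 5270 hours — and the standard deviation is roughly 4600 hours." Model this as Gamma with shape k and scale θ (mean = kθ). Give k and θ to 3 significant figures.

For Gamma(k, scale θ): mean = kθ, variance = kθ², so CV = 1/√k.
CV = SD/mean = 4600/5270 = 0.8729, hence k = 1/CV² = 1.31.
Then θ = mean/k = 5270/1.31 = 4020.

k ≈ 1.31, θ ≈ 4020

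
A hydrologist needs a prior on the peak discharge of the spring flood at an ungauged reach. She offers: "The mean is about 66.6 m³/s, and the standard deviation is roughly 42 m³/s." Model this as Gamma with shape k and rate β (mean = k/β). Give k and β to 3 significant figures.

k ≈ 2.51, β ≈ 0.0378

For Gamma(k, rate β): mean = k/β, variance = k/β², so CV = 1/√k.
CV = SD/mean = 42/66.6 = 0.6306, hence k = 1/CV² = 2.51.
Then β = k/mean = 2.51/66.6 = 0.0378.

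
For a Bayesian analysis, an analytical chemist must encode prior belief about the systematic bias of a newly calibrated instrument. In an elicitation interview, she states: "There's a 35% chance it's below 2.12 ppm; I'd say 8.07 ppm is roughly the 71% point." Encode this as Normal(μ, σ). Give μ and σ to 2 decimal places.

μ = 4.56, σ = 6.34

The p-quantile of Normal(μ,σ) is μ + z_p·σ, with z_{0.35} = -0.3853 and z_{0.71} = 0.5534.
Eliminate σ: μ = (z₂·x₁ − z₁·x₂)/(z₂ − z₁) = (0.5534·2.12 − (-0.3853)·8.07)/0.9387 = 4.56.
Then σ = (x₂ − x₁)/(z₂ − z₁) = (8.07 − 2.12)/0.9387 = 6.34.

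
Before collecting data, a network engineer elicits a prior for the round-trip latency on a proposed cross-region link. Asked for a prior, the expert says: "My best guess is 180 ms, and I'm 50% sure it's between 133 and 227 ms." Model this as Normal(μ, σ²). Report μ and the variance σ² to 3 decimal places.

A symmetric 50% interval runs μ ± z·σ with z = 0.6745.
Half-width = 47, so σ = 47/0.6745 = 69.6823 and σ² = 4855.624.
μ is the stated best guess, 180.000.

μ = 180.000, σ² = 4855.624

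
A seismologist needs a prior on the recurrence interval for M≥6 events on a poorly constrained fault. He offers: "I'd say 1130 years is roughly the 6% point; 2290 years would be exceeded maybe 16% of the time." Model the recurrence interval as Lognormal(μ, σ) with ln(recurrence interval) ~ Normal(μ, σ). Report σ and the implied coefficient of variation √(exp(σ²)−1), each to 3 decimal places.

σ ≈ 0.277, CV ≈ 0.282

If T ~ Lognormal(μ,σ) then ln T ~ Normal(μ,σ), so the p-quantile of ln T is μ + z_p·σ.
ln(1130) = 7.03 and ln(2290) = 7.736; z_{0.06} = -1.555, z_{0.84} = 0.9945.
σ = (7.736 − 7.03)/(0.9945 − (-1.555)) = 0.277.
μ = 7.03 − (-1.555)·0.277 = 7.461.
CV = √(exp(σ²)−1) = √(exp(0.0768)−1) = 0.282.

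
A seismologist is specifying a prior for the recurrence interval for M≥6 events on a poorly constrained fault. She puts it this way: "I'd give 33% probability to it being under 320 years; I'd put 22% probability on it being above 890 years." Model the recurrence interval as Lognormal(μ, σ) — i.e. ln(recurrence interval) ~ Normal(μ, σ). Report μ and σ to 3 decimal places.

If T ~ Lognormal(μ,σ) then ln T ~ Normal(μ,σ), so the p-quantile of ln T is μ + z_p·σ.
ln(320) = 5.768 and ln(890) = 6.791; z_{0.33} = -0.4399, z_{0.78} = 0.7722.
σ = (6.791 − 5.768)/(0.7722 − (-0.4399)) = 0.844.
μ = 5.768 − (-0.4399)·0.844 = 6.140.

μ ≈ 6.140, σ ≈ 0.844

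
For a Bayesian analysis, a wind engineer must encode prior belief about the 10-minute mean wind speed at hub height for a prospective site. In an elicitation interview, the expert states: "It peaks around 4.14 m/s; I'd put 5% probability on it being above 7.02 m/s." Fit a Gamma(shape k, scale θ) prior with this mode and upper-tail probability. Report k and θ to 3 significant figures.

Gamma(k,θ) with k>1 has mode (k−1)θ, so θ = 4.14/(k−1).
Need P(X < 7.02) = 0.95 with θ tied to k this way. Start at k = 2, θ = 4.14: P(X<7.02) ≈ 0.505.
Too low — raise k to concentrate. Iterating converges to k ≈ 11.
Then θ = 4.14/(11−1) ≈ 0.413.

k ≈ 11, θ ≈ 0.413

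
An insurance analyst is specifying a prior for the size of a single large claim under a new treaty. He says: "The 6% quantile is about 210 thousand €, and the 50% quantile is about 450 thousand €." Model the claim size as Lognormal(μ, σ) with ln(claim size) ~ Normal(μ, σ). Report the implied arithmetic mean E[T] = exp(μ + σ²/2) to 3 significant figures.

If T ~ Lognormal(μ,σ) then ln T ~ Normal(μ,σ), so the p-quantile of ln T is μ + z_p·σ.
ln(210) = 5.347 and ln(450) = 6.109; z_{0.06} = -1.555, z_{0.5} = 0.
σ = (6.109 − 5.347)/(0 − (-1.555)) = 0.490.
μ = 5.347 − (-1.555)·0.490 = 6.109.
E[T] = exp(μ + σ²/2) = exp(6.109 + 0.1201) = 507 thousand €.

E[T] ≈ 507 thousand €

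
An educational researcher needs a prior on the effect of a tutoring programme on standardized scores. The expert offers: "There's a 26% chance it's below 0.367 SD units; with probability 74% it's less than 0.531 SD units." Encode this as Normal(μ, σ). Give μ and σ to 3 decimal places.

For Normal(μ,σ), the p-quantile is μ + z_p·σ. Here z_{0.26} = -0.6433, z_{0.74} = 0.6433.
So 0.367 = μ − 0.6433σ and 0.531 = μ + 0.6433σ.
Subtracting: σ = (0.531 − 0.367)/(0.6433 − (-0.6433)) = 0.127.
Then μ = 0.367 − (-0.6433)·0.127 = 0.449.

μ = 0.449, σ = 0.127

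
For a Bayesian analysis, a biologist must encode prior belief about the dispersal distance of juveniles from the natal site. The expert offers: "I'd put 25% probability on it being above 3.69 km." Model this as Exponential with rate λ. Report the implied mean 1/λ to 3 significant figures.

P(T > 3.69) = e^(−λ·3.69) = 0.25, so λ = −ln(0.25)/3.69 = 0.376.
Mean = 1/λ = 2.66 km.

mean ≈ 2.66 km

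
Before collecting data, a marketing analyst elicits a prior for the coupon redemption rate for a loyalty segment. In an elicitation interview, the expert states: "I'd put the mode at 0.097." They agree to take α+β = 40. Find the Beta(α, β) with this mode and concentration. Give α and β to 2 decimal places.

α = 4.69, β = 35.31

For α,β > 1 the Beta mode is (α−1)/(α+β−2). With α+β = 40, the mode is (α−1)/38.
Set (α−1)/38 = 0.097 → α = 1 + 0.097·38 = 4.69.
β = 40 − α = 35.31.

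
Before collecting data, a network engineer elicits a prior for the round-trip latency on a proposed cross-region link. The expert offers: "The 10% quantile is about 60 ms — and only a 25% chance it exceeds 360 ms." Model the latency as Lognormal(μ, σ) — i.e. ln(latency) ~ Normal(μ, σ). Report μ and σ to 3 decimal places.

If T ~ Lognormal(μ,σ) then ln T ~ Normal(μ,σ), so the p-quantile of ln T is μ + z_p·σ.
ln(60) = 4.094 and ln(360) = 5.886; z_{0.1} = -1.282, z_{0.75} = 0.6745.
σ = (5.886 − 4.094)/(0.6745 − (-1.282)) = 0.916.
μ = 4.094 − (-1.282)·0.916 = 5.268.

μ ≈ 5.268, σ ≈ 0.916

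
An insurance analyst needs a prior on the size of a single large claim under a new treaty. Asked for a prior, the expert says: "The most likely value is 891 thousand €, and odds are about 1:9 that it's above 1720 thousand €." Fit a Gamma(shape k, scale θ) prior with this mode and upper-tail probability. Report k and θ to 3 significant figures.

Gamma(k,θ) with k>1 has mode (k−1)θ, so θ = 891/(k−1).
Need P(X < 1720) = 0.9 with θ tied to k this way. Start at k = 2, θ = 891: P(X<1720) ≈ 0.575.
Too low — raise k to concentrate. Iterating converges to k ≈ 5.42.
Then θ = 891/(5.42−1) ≈ 201.

k ≈ 5.42, θ ≈ 201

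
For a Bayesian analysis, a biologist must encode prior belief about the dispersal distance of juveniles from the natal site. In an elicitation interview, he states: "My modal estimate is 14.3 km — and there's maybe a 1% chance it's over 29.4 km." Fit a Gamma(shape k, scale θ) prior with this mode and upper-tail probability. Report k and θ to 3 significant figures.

k ≈ 10.4, θ ≈ 1.52

Gamma(k,θ) with k>1 has mode (k−1)θ, so θ = 14.3/(k−1).
Need P(X < 29.4) = 0.99 with θ tied to k this way. Start at k = 2, θ = 14.3: P(X<29.4) ≈ 0.609.
Too low — raise k to concentrate. Iterating converges to k ≈ 10.4.
Then θ = 14.3/(10.4−1) ≈ 1.52.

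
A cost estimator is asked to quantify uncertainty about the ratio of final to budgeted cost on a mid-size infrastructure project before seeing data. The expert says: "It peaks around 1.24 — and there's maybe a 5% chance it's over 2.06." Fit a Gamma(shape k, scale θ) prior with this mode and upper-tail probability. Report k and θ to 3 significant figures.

Gamma(k,θ) with k>1 has mode (k−1)θ, so θ = 1.24/(k−1).
Need P(X < 2.06) = 0.95 with θ tied to k this way. Start at k = 2, θ = 1.24: P(X<2.06) ≈ 0.495.
Too low — raise k to concentrate. Iterating converges to k ≈ 11.8.
Then θ = 1.24/(11.8−1) ≈ 0.114.

k ≈ 11.8, θ ≈ 0.114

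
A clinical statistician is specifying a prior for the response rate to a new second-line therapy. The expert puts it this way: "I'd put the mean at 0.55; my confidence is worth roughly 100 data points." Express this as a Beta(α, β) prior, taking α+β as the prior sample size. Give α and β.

α = 55, β = 45

Under the effective-sample-size interpretation, Beta(α, β) has prior mean α/(α+β) and prior sample size α+β.
So α+β = 100 and α/(α+β) = 0.55, giving α = 0.55·100 = 55 and β = 100 − 55 = 45.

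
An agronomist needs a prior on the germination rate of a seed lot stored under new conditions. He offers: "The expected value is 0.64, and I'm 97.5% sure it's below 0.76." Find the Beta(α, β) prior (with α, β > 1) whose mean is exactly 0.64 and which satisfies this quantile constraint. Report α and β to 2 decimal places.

With mean 0.64 fixed, write α = 0.64s, β = 0.36s where s = α+β.
Need P(θ < 0.76) = 0.975 under Beta(0.64s, 0.36s). Normal approximation: (q−m)/√(m(1−m)/s) ≈ z_{0.975} = 1.96, so s ≈ 0.64·0.36·(1.96)²/(0.76−0.64)² = 61.5.
At s = 61.5: P(θ<0.76) ≈ 0.981. Adjusting to match 0.975 gives s ≈ 55.32.
So α = 0.64·55.32 ≈ 35.41, β = 0.36·55.32 ≈ 19.92.

α ≈ 35.41, β ≈ 19.92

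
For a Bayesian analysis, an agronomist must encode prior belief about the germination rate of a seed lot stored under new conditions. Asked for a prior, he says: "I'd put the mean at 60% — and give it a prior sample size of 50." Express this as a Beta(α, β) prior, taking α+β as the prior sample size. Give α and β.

Under the effective-sample-size interpretation, Beta(α, β) has prior mean α/(α+β) and prior sample size α+β.
So α+β = 50 and α/(α+β) = 0.6, giving α = 0.6·50 = 30 and β = 50 − 30 = 20.

α = 30, β = 20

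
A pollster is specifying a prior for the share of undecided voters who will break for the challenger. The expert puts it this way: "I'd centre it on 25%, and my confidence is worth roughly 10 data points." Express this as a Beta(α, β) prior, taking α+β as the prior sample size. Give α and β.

Under the effective-sample-size interpretation, Beta(α, β) has prior mean α/(α+β) and prior sample size α+β.
So α+β = 10 and α/(α+β) = 0.25, giving α = 0.25·10 = 2.5 and β = 10 − 2.5 = 7.5.

α = 2.5, β = 7.5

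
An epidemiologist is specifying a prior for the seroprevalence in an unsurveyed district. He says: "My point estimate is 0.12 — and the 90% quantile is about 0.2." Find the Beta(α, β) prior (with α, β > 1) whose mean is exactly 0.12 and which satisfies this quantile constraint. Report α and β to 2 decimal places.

α ≈ 3.53, β ≈ 25.88

With mean 0.12 fixed, write α = 0.12s, β = 0.88s where s = α+β.
Need P(θ < 0.2) = 0.9 under Beta(0.12s, 0.88s). Normal approximation: (q−m)/√(m(1−m)/s) ≈ z_{0.9} = 1.28, so s ≈ 0.12·0.88·(1.28)²/(0.2−0.12)² = 27.1.
At s = 27.1: P(θ<0.2) ≈ 0.893. Adjusting to match 0.9 gives s ≈ 29.41.
So α = 0.12·29.41 ≈ 3.53, β = 0.88·29.41 ≈ 25.88.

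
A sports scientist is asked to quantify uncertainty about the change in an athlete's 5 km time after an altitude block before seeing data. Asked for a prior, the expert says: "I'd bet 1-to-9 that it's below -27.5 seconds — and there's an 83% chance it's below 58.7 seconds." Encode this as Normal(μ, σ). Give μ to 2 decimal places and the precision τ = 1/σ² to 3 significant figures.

The p-quantile of Normal(μ,σ) is μ + z_p·σ, with z_{0.1} = -1.282 and z_{0.83} = 0.9542.
Eliminate σ: μ = (z₂·x₁ − z₁·x₂)/(z₂ − z₁) = (0.9542·-27.5 − (-1.282)·58.7)/2.236 = 21.91.
Then σ = (x₂ − x₁)/(z₂ − z₁) = (58.7 − -27.5)/2.236 = 38.56.
Precision τ = 1/σ² = 1/38.56² = 0.000673.

μ = 21.91, τ = 0.000673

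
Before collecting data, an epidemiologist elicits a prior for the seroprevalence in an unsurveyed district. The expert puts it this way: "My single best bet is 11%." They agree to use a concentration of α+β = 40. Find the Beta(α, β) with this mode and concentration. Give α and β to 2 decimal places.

α = 5.18, β = 34.82

For α,β > 1 the Beta mode is (α−1)/(α+β−2). With α+β = 40, the mode is (α−1)/38.
Set (α−1)/38 = 0.11 → α = 1 + 0.11·38 = 5.18.
β = 40 − α = 34.82.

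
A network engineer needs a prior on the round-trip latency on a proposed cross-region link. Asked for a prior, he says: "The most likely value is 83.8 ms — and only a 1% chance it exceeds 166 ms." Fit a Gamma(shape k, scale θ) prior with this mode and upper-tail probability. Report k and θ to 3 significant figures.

k ≈ 11.5, θ ≈ 7.96

Gamma(k,θ) with k>1 has mode (k−1)θ, so θ = 83.8/(k−1).
Need P(X < 166) = 0.99 with θ tied to k this way. Start at k = 2, θ = 83.8: P(X<166) ≈ 0.589.
Too low — raise k to concentrate. Iterating converges to k ≈ 11.5.
Then θ = 83.8/(11.5−1) ≈ 7.96.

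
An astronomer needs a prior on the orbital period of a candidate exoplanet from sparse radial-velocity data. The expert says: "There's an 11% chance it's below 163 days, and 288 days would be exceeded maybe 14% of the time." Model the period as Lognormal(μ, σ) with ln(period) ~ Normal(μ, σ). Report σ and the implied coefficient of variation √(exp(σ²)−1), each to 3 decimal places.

If T ~ Lognormal(μ,σ) then ln T ~ Normal(μ,σ), so the p-quantile of ln T is μ + z_p·σ.
ln(163) = 5.094 and ln(288) = 5.663; z_{0.11} = -1.227, z_{0.86} = 1.08.
σ = (5.663 − 5.094)/(1.08 − (-1.227)) = 0.247.
μ = 5.094 − (-1.227)·0.247 = 5.396.
CV = √(exp(σ²)−1) = √(exp(0.0609)−1) = 0.251.

σ ≈ 0.247, CV ≈ 0.251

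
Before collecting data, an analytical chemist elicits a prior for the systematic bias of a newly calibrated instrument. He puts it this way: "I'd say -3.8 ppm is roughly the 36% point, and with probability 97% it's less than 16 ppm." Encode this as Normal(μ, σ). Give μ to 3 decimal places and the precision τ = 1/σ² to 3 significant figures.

The p-quantile of Normal(μ,σ) is μ + z_p·σ, with z_{0.36} = -0.3585 and z_{0.97} = 1.881.
Eliminate σ: μ = (z₂·x₁ − z₁·x₂)/(z₂ − z₁) = (1.881·-3.8 − (-0.3585)·16)/2.239 = -0.630.
Then σ = (x₂ − x₁)/(z₂ − z₁) = (16 − -3.8)/2.239 = 8.842.
Precision τ = 1/σ² = 1/8.842² = 0.0128.

μ = -0.630, τ = 0.0128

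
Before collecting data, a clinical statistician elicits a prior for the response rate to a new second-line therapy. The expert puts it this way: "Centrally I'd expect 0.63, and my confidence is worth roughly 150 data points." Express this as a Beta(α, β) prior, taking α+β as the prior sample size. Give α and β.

α = 94.5, β = 55.5

Under the effective-sample-size interpretation, Beta(α, β) has prior mean α/(α+β) and prior sample size α+β.
So α+β = 150 and α/(α+β) = 0.63, giving α = 0.63·150 = 94.5 and β = 150 − 94.5 = 55.5.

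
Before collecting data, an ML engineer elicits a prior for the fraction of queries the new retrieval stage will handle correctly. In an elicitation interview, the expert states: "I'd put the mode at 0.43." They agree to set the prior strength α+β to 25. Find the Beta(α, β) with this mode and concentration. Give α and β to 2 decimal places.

α = 10.89, β = 14.11

For α,β > 1 the Beta mode is (α−1)/(α+β−2). With α+β = 25, the mode is (α−1)/23.
Set (α−1)/23 = 0.43 → α = 1 + 0.43·23 = 10.89.
β = 25 − α = 14.11.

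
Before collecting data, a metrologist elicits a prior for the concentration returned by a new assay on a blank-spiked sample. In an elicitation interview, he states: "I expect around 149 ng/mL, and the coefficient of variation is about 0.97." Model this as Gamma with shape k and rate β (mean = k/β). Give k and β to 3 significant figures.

For Gamma(k, rate β): mean = k/β, variance = k/β², so CV = 1/√k.
CV = 0.97, hence k = 1/CV² = 1.06.
Then β = k/mean = 1.06/149 = 0.00713.

k ≈ 1.06, β ≈ 0.00713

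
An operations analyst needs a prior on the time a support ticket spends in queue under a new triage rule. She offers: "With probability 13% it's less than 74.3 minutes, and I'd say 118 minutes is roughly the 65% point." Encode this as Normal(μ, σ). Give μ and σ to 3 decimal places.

The p-quantile of Normal(μ,σ) is μ + z_p·σ, with z_{0.13} = -1.126 and z_{0.65} = 0.3853.
Eliminate σ: μ = (z₂·x₁ − z₁·x₂)/(z₂ − z₁) = (0.3853·74.3 − (-1.126)·118)/1.512 = 106.861.
Then σ = (x₂ − x₁)/(z₂ − z₁) = (118 − 74.3)/1.512 = 28.908.

μ = 106.861, σ = 28.908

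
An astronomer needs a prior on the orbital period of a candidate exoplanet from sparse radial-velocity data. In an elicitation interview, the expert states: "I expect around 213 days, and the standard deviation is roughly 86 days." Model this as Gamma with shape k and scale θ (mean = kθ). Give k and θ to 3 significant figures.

For Gamma(k, scale θ): mean = kθ, variance = kθ², so CV = 1/√k.
CV = SD/mean = 86/213 = 0.4038, hence k = 1/CV² = 6.13.
Then θ = mean/k = 213/6.13 = 34.7.

k ≈ 6.13, θ ≈ 34.7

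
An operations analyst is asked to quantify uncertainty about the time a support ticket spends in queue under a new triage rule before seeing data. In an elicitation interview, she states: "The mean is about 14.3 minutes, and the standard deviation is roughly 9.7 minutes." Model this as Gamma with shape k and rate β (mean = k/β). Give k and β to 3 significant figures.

k ≈ 2.17, β ≈ 0.152

For Gamma(k, rate β): mean = k/β, variance = k/β², so CV = 1/√k.
CV = SD/mean = 9.7/14.3 = 0.6783, hence k = 1/CV² = 2.17.
Then β = k/mean = 2.17/14.3 = 0.152.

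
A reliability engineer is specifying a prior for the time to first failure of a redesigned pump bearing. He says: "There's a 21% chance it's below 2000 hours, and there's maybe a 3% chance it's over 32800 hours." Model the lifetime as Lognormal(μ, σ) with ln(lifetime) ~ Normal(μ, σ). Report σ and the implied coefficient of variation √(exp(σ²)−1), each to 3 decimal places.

If T ~ Lognormal(μ,σ) then ln T ~ Normal(μ,σ), so the p-quantile of ln T is μ + z_p·σ.
ln(2000) = 7.601 and ln(32800) = 10.4; z_{0.21} = -0.8064, z_{0.97} = 1.881.
σ = (10.4 − 7.601)/(1.881 − (-0.8064)) = 1.041.
μ = 7.601 − (-0.8064)·1.041 = 8.440.
CV = √(exp(σ²)−1) = √(exp(1.0836)−1) = 1.398.

σ ≈ 1.041, CV ≈ 1.398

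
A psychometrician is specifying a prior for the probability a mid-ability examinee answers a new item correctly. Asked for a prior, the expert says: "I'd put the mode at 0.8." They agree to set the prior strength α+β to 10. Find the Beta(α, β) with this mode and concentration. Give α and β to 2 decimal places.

α = 7.40, β = 2.60

For α,β > 1 the Beta mode is (α−1)/(α+β−2). With α+β = 10, the mode is (α−1)/8.
Set (α−1)/8 = 0.8 → α = 1 + 0.8·8 = 7.40.
β = 10 − α = 2.60.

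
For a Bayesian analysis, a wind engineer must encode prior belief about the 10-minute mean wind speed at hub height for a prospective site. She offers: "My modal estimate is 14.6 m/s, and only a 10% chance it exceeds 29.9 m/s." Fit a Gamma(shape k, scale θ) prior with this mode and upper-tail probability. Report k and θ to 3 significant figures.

k ≈ 4.74, θ ≈ 3.91

Gamma(k,θ) with k>1 has mode (k−1)θ, so θ = 14.6/(k−1).
Need P(X < 29.9) = 0.9 with θ tied to k this way. Start at k = 2, θ = 14.6: P(X<29.9) ≈ 0.607.
Too low — raise k to concentrate. Iterating converges to k ≈ 4.74.
Then θ = 14.6/(4.74−1) ≈ 3.91.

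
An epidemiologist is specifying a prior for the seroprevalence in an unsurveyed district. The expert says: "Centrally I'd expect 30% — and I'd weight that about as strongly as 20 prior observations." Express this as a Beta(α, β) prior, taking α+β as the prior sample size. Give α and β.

Under the effective-sample-size interpretation, Beta(α, β) has prior mean α/(α+β) and prior sample size α+β.
So α+β = 20 and α/(α+β) = 0.3, giving α = 0.3·20 = 6 and β = 20 − 6 = 14.

α = 6, β = 14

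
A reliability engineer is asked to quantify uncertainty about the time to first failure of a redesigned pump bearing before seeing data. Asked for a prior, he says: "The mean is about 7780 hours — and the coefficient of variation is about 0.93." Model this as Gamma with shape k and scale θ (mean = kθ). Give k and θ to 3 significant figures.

For Gamma(k, scale θ): mean = kθ, variance = kθ², so CV = 1/√k.
CV = 0.93, hence k = 1/CV² = 1.16.
Then θ = mean/k = 7780/1.16 = 6730.

k ≈ 1.16, θ ≈ 6730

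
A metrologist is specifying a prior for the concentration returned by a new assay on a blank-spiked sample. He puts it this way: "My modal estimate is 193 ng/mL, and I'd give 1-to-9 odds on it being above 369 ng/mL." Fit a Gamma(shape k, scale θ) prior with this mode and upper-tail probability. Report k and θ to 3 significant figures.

k ≈ 5.55, θ ≈ 42.4

Gamma(k,θ) with k>1 has mode (k−1)θ, so θ = 193/(k−1).
Need P(X < 369) = 0.9 with θ tied to k this way. Start at k = 2, θ = 193: P(X<369) ≈ 0.570.
Too low — raise k to concentrate. Iterating converges to k ≈ 5.55.
Then θ = 193/(5.55−1) ≈ 42.4.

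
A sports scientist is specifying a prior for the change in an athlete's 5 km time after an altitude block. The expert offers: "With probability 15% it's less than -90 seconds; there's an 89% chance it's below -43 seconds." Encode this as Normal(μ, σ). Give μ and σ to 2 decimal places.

μ = -68.47, σ = 20.77

The p-quantile of Normal(μ,σ) is μ + z_p·σ, with z_{0.15} = -1.036 and z_{0.89} = 1.227.
Eliminate σ: μ = (z₂·x₁ − z₁·x₂)/(z₂ − z₁) = (1.227·-90 − (-1.036)·-43)/2.263 = -68.47.
Then σ = (x₂ − x₁)/(z₂ − z₁) = (-43 − -90)/2.263 = 20.77.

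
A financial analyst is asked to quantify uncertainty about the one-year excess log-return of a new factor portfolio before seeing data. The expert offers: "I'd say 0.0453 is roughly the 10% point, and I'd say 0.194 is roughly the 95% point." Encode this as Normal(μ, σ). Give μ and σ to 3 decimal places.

For Normal(μ,σ), the p-quantile is μ + z_p·σ. Here z_{0.1} = -1.282, z_{0.95} = 1.645.
So 0.0453 = μ − 1.282σ and 0.194 = μ + 1.645σ.
Subtracting: σ = (0.194 − 0.0453)/(1.645 − (-1.282)) = 0.051.
Then μ = 0.0453 − (-1.282)·0.051 = 0.110.

μ = 0.110, σ = 0.051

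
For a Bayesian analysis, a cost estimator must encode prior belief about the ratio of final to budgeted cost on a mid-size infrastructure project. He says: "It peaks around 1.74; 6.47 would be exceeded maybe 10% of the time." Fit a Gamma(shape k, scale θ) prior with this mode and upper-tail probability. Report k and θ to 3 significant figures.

Gamma(k,θ) with k>1 has mode (k−1)θ, so θ = 1.74/(k−1).
Need P(X < 6.47) = 0.9 with θ tied to k this way. Start at k = 2, θ = 1.74: P(X<6.47) ≈ 0.885.
Too low — raise k to concentrate. Iterating converges to k ≈ 2.08.
Then θ = 1.74/(2.08−1) ≈ 1.62.

k ≈ 2.08, θ ≈ 1.62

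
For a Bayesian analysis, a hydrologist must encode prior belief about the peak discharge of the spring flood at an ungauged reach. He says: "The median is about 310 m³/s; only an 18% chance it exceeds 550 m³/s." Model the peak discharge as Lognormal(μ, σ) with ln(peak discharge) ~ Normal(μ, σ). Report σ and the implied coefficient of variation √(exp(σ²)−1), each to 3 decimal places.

If T ~ Lognormal(μ,σ) then ln T ~ Normal(μ,σ), so the p-quantile of ln T is μ + z_p·σ.
ln(310) = 5.737 and ln(550) = 6.31; z_{0.5} = 0, z_{0.82} = 0.9154.
σ = (6.31 − 5.737)/(0.9154 − (0)) = 0.626.
μ = 5.737 − (0)·0.626 = 5.737.
CV = √(exp(σ²)−1) = √(exp(0.3923)−1) = 0.693.

σ ≈ 0.626, CV ≈ 0.693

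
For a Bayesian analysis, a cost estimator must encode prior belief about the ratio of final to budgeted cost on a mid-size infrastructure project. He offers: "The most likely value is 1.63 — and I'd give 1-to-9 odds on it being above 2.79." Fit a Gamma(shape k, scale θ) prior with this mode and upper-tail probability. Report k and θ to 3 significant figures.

k ≈ 7.56, θ ≈ 0.249

Gamma(k,θ) with k>1 has mode (k−1)θ, so θ = 1.63/(k−1).
Need P(X < 2.79) = 0.9 with θ tied to k this way. Start at k = 2, θ = 1.63: P(X<2.79) ≈ 0.510.
Too low — raise k to concentrate. Iterating converges to k ≈ 7.56.
Then θ = 1.63/(7.56−1) ≈ 0.249.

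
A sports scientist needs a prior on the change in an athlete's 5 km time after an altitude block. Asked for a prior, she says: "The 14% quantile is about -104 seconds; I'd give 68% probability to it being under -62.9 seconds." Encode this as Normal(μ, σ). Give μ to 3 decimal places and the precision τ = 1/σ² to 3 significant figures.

μ = -75.317, τ = 0.00142

For Normal(μ,σ), the p-quantile is μ + z_p·σ. Here z_{0.14} = -1.08, z_{0.68} = 0.4677.
So -104 = μ − 1.08σ and -62.9 = μ + 0.4677σ.
Subtracting: σ = (-62.9 − -104)/(0.4677 − (-1.08)) = 26.550.
Then μ = -104 − (-1.08)·26.550 = -75.317.
Precision τ = 1/σ² = 1/26.55² = 0.00142.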